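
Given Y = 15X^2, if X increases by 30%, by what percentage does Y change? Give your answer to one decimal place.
69.0%

For Y = 15X^2:
If X → X(1 + 0.3)
Then Y → Y · (1 + 0.3)^2
     = Y · 1.6900

Percentage change = ((1 + 0.3)^2 − 1) × 100% = 69.0%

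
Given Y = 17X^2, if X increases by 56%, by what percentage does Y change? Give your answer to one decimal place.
143.4%

For Y = 17X^2:
If X → X(1 + 0.56)
Then Y → Y · (1 + 0.56)^2
     = Y · 2.4336

Percentage change = ((1 + 0.56)^2 − 1) × 100% ≈ 143.4%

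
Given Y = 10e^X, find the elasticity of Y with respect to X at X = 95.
Elasticity = 95

Elasticity = (dY/dX) · (X/Y)

dY/dX = 10·e^X
At X = 95: dY/dX = 10·e^95, Y = 10·e^95

Elasticity = (10·e^95) · (95 / (10·e^95)) = 95

Interpretation: for a small percentage change in X, the percentage change in Y is approximately 95.00 times as large.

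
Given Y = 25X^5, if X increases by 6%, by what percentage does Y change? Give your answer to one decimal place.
33.8%

For Y = 25X^5:
If X → X(1 + 0.06)
Then Y → Y · (1 + 0.06)^5
     ≈ Y · 1.3382

Percentage change = ((1 + 0.06)^5 − 1) × 100% ≈ 33.8%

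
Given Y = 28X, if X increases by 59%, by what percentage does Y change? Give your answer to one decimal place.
59.0%

For Y = 28X:
If X → X(1 + 0.59)
Then Y → Y · (1 + 0.59)^1
     = Y · 1.5900

Percentage change = ((1 + 0.59)^1 − 1) × 100% = 59.0%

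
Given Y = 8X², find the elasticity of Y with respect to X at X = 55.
Elasticity = 2

Elasticity = (dY/dX) · (X/Y)

dY/dX = 16·X
At X = 55: dY/dX = 880, Y = 24200

Elasticity = 880 · (55 / 24200) = 2

Interpretation: for a small percentage change in X, the percentage change in Y is approximately 2.00 times as large.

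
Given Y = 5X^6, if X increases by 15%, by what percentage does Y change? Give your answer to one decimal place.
131.3%

For Y = 5X^6:
If X → X(1 + 0.15)
Then Y → Y · (1 + 0.15)^6
     ≈ Y · 2.3131

Percentage change = ((1 + 0.15)^6 − 1) × 100% ≈ 131.3%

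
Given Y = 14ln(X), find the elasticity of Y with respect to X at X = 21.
Elasticity = 1/ln(21) ≈ 0.3285

Elasticity = (dY/dX) · (X/Y)

dY/dX = 14/X
At X = 21: dY/dX = 2/3, Y = 14·ln(21)

Elasticity = (2/3) · (21 / (14·ln(21))) = 1/ln(21) ≈ 0.3285

Interpretation: for a small percentage change in X, the percentage change in Y is approximately 0.33 times as large.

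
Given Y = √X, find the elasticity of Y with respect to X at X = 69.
Elasticity = 1/2

Elasticity = (dY/dX) · (X/Y)

dY/dX = 1/(2·√X)
At X = 69: dY/dX = √69/138, Y = √69

Elasticity = (√69/138) · (69 / (√69)) = 1/2

Interpretation: for a small percentage change in X, the percentage change in Y is approximately 0.50 times as large.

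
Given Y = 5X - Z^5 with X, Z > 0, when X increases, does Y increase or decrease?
Y increases

Taking the partial derivative:
∂Y/∂X = 5

∂Y/∂X = 5 > 0 (assuming positive values)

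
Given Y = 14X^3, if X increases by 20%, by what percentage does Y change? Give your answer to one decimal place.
72.8%

For Y = 14X^3:
If X → X(1 + 0.2)
Then Y → Y · (1 + 0.2)^3
     = Y · 1.7280

Percentage change = ((1 + 0.2)^3 − 1) × 100% = 72.8%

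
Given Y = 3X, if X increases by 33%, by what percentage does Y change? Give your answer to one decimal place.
33.0%

For Y = 3X:
If X → X(1 + 0.33)
Then Y → Y · (1 + 0.33)^1
     = Y · 1.3300

Percentage change = ((1 + 0.33)^1 − 1) × 100% = 33.0%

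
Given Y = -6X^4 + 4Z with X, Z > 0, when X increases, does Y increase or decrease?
Y decreases

Taking the partial derivative:
∂Y/∂X = -24X^3

∂Y/∂X = -24X^3 < 0 (assuming positive values)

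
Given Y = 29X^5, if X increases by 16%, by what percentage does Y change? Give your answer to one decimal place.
110.0%

For Y = 29X^5:
If X → X(1 + 0.16)
Then Y → Y · (1 + 0.16)^5
     ≈ Y · 2.1003

Percentage change = ((1 + 0.16)^5 − 1) × 100% ≈ 110.0%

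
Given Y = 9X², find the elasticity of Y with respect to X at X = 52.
Elasticity = 2

Elasticity = (dY/dX) · (X/Y)

dY/dX = 18·X
At X = 52: dY/dX = 936, Y = 24336

Elasticity = 936 · (52 / 24336) = 2

Interpretation: for a small percentage change in X, the percentage change in Y is approximately 2.00 times as large.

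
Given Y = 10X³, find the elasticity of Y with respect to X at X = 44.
Elasticity = 3

Elasticity = (dY/dX) · (X/Y)

dY/dX = 30·X²
At X = 44: dY/dX = 58080, Y = 851840

Elasticity = 58080 · (44 / 851840) = 3

Interpretation: for a small percentage change in X, the percentage change in Y is approximately 3.00 times as large.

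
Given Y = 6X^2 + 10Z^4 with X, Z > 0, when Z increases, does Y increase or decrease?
Y increases

Taking the partial derivative:
∂Y/∂Z = 40Z^3

∂Y/∂Z = 40Z^3 > 0 (assuming positive values)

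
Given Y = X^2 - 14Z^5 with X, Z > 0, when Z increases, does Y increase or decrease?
Y decreases

Taking the partial derivative:
∂Y/∂Z = -70Z^4

∂Y/∂Z = -70Z^4 < 0 (assuming positive values)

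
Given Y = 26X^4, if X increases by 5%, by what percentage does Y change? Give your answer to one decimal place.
21.6%

For Y = 26X^4:
If X → X(1 + 0.05)
Then Y → Y · (1 + 0.05)^4
     ≈ Y · 1.2155

Percentage change = ((1 + 0.05)^4 − 1) × 100% ≈ 21.6%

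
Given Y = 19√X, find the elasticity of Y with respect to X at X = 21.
Elasticity = 1/2

Elasticity = (dY/dX) · (X/Y)

dY/dX = 19/(2·√X)
At X = 21: dY/dX = 19·√21/42, Y = 19·√21

Elasticity = (19·√21/42) · (21 / (19·√21)) = 1/2

Interpretation: for a small percentage change in X, the percentage change in Y is approximately 0.50 times as large.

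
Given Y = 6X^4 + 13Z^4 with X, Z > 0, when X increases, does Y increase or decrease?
Y increases

Taking the partial derivative:
∂Y/∂X = 24X^3

∂Y/∂X = 24X^3 > 0 (assuming positive values)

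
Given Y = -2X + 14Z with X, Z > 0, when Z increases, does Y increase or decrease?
Y increases

Taking the partial derivative:
∂Y/∂Z = 14

∂Y/∂Z = 14 > 0 (assuming positive values)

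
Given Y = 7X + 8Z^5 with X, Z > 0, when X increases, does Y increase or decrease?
Y increases

Taking the partial derivative:
∂Y/∂X = 7

∂Y/∂X = 7 > 0 (assuming positive values)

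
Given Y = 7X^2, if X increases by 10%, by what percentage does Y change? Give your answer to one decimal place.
21.0%

For Y = 7X^2:
If X → X(1 + 0.1)
Then Y → Y · (1 + 0.1)^2
     = Y · 1.2100

Percentage change = ((1 + 0.1)^2 − 1) × 100% = 21.0%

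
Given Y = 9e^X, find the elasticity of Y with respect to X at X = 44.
Elasticity = 44

Elasticity = (dY/dX) · (X/Y)

dY/dX = 9·e^X
At X = 44: dY/dX = 9·e^44, Y = 9·e^44

Elasticity = (9·e^44) · (44 / (9·e^44)) = 44

Interpretation: for a small percentage change in X, the percentage change in Y is approximately 44.00 times as large.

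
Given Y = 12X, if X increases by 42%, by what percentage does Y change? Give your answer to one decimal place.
42.0%

For Y = 12X:
If X → X(1 + 0.42)
Then Y → Y · (1 + 0.42)^1
     = Y · 1.4200

Percentage change = ((1 + 0.42)^1 − 1) × 100% = 42.0%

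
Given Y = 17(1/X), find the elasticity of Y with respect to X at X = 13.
Elasticity = -1

Elasticity = (dY/dX) · (X/Y)

dY/dX = -17/X²
At X = 13: dY/dX = -17/169, Y = 17/13

Elasticity = (-17/169) · (13 / (17/13)) = -1

Interpretation: for a small percentage change in X, the percentage change in Y is approximately -1.00 times as large.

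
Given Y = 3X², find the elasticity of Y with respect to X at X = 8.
Elasticity = 2

Elasticity = (dY/dX) · (X/Y)

dY/dX = 6·X
At X = 8: dY/dX = 48, Y = 192

Elasticity = 48 · (8 / 192) = 2

Interpretation: for a small percentage change in X, the percentage change in Y is approximately 2.00 times as large.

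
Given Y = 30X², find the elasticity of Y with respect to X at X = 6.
Elasticity = 2

Elasticity = (dY/dX) · (X/Y)

dY/dX = 60·X
At X = 6: dY/dX = 360, Y = 1080

Elasticity = 360 · (6 / 1080) = 2

Interpretation: for a small percentage change in X, the percentage change in Y is approximately 2.00 times as large.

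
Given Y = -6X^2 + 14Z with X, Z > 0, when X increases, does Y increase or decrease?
Y decreases

Taking the partial derivative:
∂Y/∂X = -12X

∂Y/∂X = -12X < 0 (assuming positive values)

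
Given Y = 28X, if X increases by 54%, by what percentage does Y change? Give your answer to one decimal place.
54.0%

For Y = 28X:
If X → X(1 + 0.54)
Then Y → Y · (1 + 0.54)^1
     = Y · 1.5400

Percentage change = ((1 + 0.54)^1 − 1) × 100% = 54.0%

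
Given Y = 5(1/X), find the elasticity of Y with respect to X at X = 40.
Elasticity = -1

Elasticity = (dY/dX) · (X/Y)

dY/dX = -5/X²
At X = 40: dY/dX = -1/320, Y = 1/8

Elasticity = (-1/320) · (40 / (1/8)) = -1

Interpretation: for a small percentage change in X, the percentage change in Y is approximately -1.00 times as large.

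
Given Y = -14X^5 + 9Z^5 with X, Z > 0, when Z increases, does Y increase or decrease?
Y increases

Taking the partial derivative:
∂Y/∂Z = 45Z^4

∂Y/∂Z = 45Z^4 > 0 (assuming positive values)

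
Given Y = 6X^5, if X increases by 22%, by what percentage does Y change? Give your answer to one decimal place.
170.3%

For Y = 6X^5:
If X → X(1 + 0.22)
Then Y → Y · (1 + 0.22)^5
     ≈ Y · 2.7027

Percentage change = ((1 + 0.22)^5 − 1) × 100% ≈ 170.3%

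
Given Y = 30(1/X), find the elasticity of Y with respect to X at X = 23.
Elasticity = -1

Elasticity = (dY/dX) · (X/Y)

dY/dX = -30/X²
At X = 23: dY/dX = -30/529, Y = 30/23

Elasticity = (-30/529) · (23 / (30/23)) = -1

Interpretation: for a small percentage change in X, the percentage change in Y is approximately -1.00 times as large.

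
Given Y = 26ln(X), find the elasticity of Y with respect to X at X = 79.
Elasticity = 1/ln(79) ≈ 0.2289

Elasticity = (dY/dX) · (X/Y)

dY/dX = 26/X
At X = 79: dY/dX = 26/79, Y = 26·ln(79)

Elasticity = (26/79) · (79 / (26·ln(79))) = 1/ln(79) ≈ 0.2289

Interpretation: for a small percentage change in X, the percentage change in Y is approximately 0.23 times as large.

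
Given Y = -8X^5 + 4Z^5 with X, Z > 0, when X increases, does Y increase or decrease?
Y decreases

Taking the partial derivative:
∂Y/∂X = -40X^4

∂Y/∂X = -40X^4 < 0 (assuming positive values)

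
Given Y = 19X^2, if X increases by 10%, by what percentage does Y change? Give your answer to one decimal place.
21.0%

For Y = 19X^2:
If X → X(1 + 0.1)
Then Y → Y · (1 + 0.1)^2
     = Y · 1.2100

Percentage change = ((1 + 0.1)^2 − 1) × 100% = 21.0%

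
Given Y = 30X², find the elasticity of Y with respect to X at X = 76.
Elasticity = 2

Elasticity = (dY/dX) · (X/Y)

dY/dX = 60·X
At X = 76: dY/dX = 4560, Y = 173280

Elasticity = 4560 · (76 / 173280) = 2

Interpretation: for a small percentage change in X, the percentage change in Y is approximately 2.00 times as large.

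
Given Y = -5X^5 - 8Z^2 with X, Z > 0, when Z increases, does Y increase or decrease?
Y decreases

Taking the partial derivative:
∂Y/∂Z = -16Z

∂Y/∂Z = -16Z < 0 (assuming positive values)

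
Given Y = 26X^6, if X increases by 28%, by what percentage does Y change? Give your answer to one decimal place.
339.8%

For Y = 26X^6:
If X → X(1 + 0.28)
Then Y → Y · (1 + 0.28)^6
     ≈ Y · 4.3980

Percentage change = ((1 + 0.28)^6 − 1) × 100% ≈ 339.8%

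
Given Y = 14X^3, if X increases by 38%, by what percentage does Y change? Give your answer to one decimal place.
162.8%

For Y = 14X^3:
If X → X(1 + 0.38)
Then Y → Y · (1 + 0.38)^3
     ≈ Y · 2.6281

Percentage change = ((1 + 0.38)^3 − 1) × 100% ≈ 162.8%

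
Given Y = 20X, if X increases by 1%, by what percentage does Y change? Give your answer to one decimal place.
1.0%

For Y = 20X:
If X → X(1 + 0.01)
Then Y → Y · (1 + 0.01)^1
     = Y · 1.0100

Percentage change = ((1 + 0.01)^1 − 1) × 100% = 1.0%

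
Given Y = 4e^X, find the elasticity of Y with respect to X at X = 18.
Elasticity = 18

Elasticity = (dY/dX) · (X/Y)

dY/dX = 4·e^X
At X = 18: dY/dX = 4·e^18, Y = 4·e^18

Elasticity = (4·e^18) · (18 / (4·e^18)) = 18

Interpretation: for a small percentage change in X, the percentage change in Y is approximately 18.00 times as large.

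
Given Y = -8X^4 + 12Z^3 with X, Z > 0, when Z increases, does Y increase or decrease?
Y increases

Taking the partial derivative:
∂Y/∂Z = 36Z^2

∂Y/∂Z = 36Z^2 > 0 (assuming positive values)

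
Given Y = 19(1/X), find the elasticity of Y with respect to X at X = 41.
Elasticity = -1

Elasticity = (dY/dX) · (X/Y)

dY/dX = -19/X²
At X = 41: dY/dX = -19/1681, Y = 19/41

Elasticity = (-19/1681) · (41 / (19/41)) = -1

Interpretation: for a small percentage change in X, the percentage change in Y is approximately -1.00 times as large.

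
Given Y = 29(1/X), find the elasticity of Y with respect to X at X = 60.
Elasticity = -1

Elasticity = (dY/dX) · (X/Y)

dY/dX = -29/X²
At X = 60: dY/dX = -29/3600, Y = 29/60

Elasticity = (-29/3600) · (60 / (29/60)) = -1

Interpretation: for a small percentage change in X, the percentage change in Y is approximately -1.00 times as large.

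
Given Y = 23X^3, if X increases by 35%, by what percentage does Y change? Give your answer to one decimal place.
146.0%

For Y = 23X^3:
If X → X(1 + 0.35)
Then Y → Y · (1 + 0.35)^3
     ≈ Y · 2.4604

Percentage change = ((1 + 0.35)^3 − 1) × 100% ≈ 146.0%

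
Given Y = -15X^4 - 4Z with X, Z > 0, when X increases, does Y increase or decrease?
Y decreases

Taking the partial derivative:
∂Y/∂X = -60X^3

∂Y/∂X = -60X^3 < 0 (assuming positive values)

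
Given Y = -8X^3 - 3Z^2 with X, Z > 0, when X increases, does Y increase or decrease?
Y decreases

Taking the partial derivative:
∂Y/∂X = -24X^2

∂Y/∂X = -24X^2 < 0 (assuming positive values)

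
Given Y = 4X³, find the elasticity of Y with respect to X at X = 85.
Elasticity = 3

Elasticity = (dY/dX) · (X/Y)

dY/dX = 12·X²
At X = 85: dY/dX = 86700, Y = 2456500

Elasticity = 86700 · (85 / 2456500) = 3

Interpretation: for a small percentage change in X, the percentage change in Y is approximately 3.00 times as large.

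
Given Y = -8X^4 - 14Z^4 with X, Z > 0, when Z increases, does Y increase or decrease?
Y decreases

Taking the partial derivative:
∂Y/∂Z = -56Z^3

∂Y/∂Z = -56Z^3 < 0 (assuming positive values)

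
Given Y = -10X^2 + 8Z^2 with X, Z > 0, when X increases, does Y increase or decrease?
Y decreases

Taking the partial derivative:
∂Y/∂X = -20X

∂Y/∂X = -20X < 0 (assuming positive values)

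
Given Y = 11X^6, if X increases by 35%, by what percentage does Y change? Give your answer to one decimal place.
505.3%

For Y = 11X^6:
If X → X(1 + 0.35)
Then Y → Y · (1 + 0.35)^6
     ≈ Y · 6.0534

Percentage change = ((1 + 0.35)^6 − 1) × 100% ≈ 505.3%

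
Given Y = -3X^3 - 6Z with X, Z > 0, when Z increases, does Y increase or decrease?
Y decreases

Taking the partial derivative:
∂Y/∂Z = -6

∂Y/∂Z = -6 < 0 (assuming positive values)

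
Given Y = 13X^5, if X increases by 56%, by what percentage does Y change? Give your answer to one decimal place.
823.9%

For Y = 13X^5:
If X → X(1 + 0.56)
Then Y → Y · (1 + 0.56)^5
     ≈ Y · 9.2390

Percentage change = ((1 + 0.56)^5 − 1) × 100% ≈ 823.9%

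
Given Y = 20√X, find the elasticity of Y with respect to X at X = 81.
Elasticity = 1/2

Elasticity = (dY/dX) · (X/Y)

dY/dX = 10/√X
At X = 81: dY/dX = 10/9, Y = 180

Elasticity = (10/9) · (81 / 180) = 1/2

Interpretation: for a small percentage change in X, the percentage change in Y is approximately 0.50 times as large.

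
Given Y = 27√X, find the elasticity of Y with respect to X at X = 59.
Elasticity = 1/2

Elasticity = (dY/dX) · (X/Y)

dY/dX = 27/(2·√X)
At X = 59: dY/dX = 27·√59/118, Y = 27·√59

Elasticity = (27·√59/118) · (59 / (27·√59)) = 1/2

Interpretation: for a small percentage change in X, the percentage change in Y is approximately 0.50 times as large.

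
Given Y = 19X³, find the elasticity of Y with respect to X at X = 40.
Elasticity = 3

Elasticity = (dY/dX) · (X/Y)

dY/dX = 57·X²
At X = 40: dY/dX = 91200, Y = 1216000

Elasticity = 91200 · (40 / 1216000) = 3

Interpretation: for a small percentage change in X, the percentage change in Y is approximately 3.00 times as large.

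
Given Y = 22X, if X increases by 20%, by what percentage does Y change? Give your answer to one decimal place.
20.0%

For Y = 22X:
If X → X(1 + 0.2)
Then Y → Y · (1 + 0.2)^1
     = Y · 1.2000

Percentage change = ((1 + 0.2)^1 − 1) × 100% = 20.0%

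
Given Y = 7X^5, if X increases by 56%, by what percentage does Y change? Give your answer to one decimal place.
823.9%

For Y = 7X^5:
If X → X(1 + 0.56)
Then Y → Y · (1 + 0.56)^5
     ≈ Y · 9.2390

Percentage change = ((1 + 0.56)^5 − 1) × 100% ≈ 823.9%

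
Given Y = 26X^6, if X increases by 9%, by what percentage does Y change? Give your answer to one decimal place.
67.7%

For Y = 26X^6:
If X → X(1 + 0.09)
Then Y → Y · (1 + 0.09)^6
     ≈ Y · 1.6771

Percentage change = ((1 + 0.09)^6 − 1) × 100% ≈ 67.7%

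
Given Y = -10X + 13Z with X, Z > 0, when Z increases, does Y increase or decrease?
Y increases

Taking the partial derivative:
∂Y/∂Z = 13

∂Y/∂Z = 13 > 0 (assuming positive values)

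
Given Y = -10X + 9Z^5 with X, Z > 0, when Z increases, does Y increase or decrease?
Y increases

Taking the partial derivative:
∂Y/∂Z = 45Z^4

∂Y/∂Z = 45Z^4 > 0 (assuming positive values)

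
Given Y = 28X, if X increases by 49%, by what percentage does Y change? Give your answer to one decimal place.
49.0%

For Y = 28X:
If X → X(1 + 0.49)
Then Y → Y · (1 + 0.49)^1
     = Y · 1.4900

Percentage change = ((1 + 0.49)^1 − 1) × 100% = 49.0%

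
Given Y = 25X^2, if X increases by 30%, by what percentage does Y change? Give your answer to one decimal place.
69.0%

For Y = 25X^2:
If X → X(1 + 0.3)
Then Y → Y · (1 + 0.3)^2
     = Y · 1.6900

Percentage change = ((1 + 0.3)^2 − 1) × 100% = 69.0%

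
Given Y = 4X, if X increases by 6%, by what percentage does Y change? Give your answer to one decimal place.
6.0%

For Y = 4X:
If X → X(1 + 0.06)
Then Y → Y · (1 + 0.06)^1
     = Y · 1.0600

Percentage change = ((1 + 0.06)^1 − 1) × 100% = 6.0%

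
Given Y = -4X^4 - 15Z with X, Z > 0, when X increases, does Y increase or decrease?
Y decreases

Taking the partial derivative:
∂Y/∂X = -16X^3

∂Y/∂X = -16X^3 < 0 (assuming positive values)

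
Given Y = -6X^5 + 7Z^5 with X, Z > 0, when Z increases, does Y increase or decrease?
Y increases

Taking the partial derivative:
∂Y/∂Z = 35Z^4

∂Y/∂Z = 35Z^4 > 0 (assuming positive values)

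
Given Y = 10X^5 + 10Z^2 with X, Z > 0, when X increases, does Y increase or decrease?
Y increases

Taking the partial derivative:
∂Y/∂X = 50X^4

∂Y/∂X = 50X^4 > 0 (assuming positive values)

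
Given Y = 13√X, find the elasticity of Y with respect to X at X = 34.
Elasticity = 1/2

Elasticity = (dY/dX) · (X/Y)

dY/dX = 13/(2·√X)
At X = 34: dY/dX = 13·√34/68, Y = 13·√34

Elasticity = (13·√34/68) · (34 / (13·√34)) = 1/2

Interpretation: for a small percentage change in X, the percentage change in Y is approximately 0.50 times as large.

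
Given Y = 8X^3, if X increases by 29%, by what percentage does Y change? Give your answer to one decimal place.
114.7%

For Y = 8X^3:
If X → X(1 + 0.29)
Then Y → Y · (1 + 0.29)^3
     ≈ Y · 2.1467

Percentage change = ((1 + 0.29)^3 − 1) × 100% ≈ 114.7%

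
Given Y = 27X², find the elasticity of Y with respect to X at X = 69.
Elasticity = 2

Elasticity = (dY/dX) · (X/Y)

dY/dX = 54·X
At X = 69: dY/dX = 3726, Y = 128547

Elasticity = 3726 · (69 / 128547) = 2

Interpretation: for a small percentage change in X, the percentage change in Y is approximately 2.00 times as large.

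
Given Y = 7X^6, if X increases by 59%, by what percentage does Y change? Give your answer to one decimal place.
1515.8%

For Y = 7X^6:
If X → X(1 + 0.59)
Then Y → Y · (1 + 0.59)^6
     ≈ Y · 16.1578

Percentage change = ((1 + 0.59)^6 − 1) × 100% ≈ 1515.8%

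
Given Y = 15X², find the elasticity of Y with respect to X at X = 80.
Elasticity = 2

Elasticity = (dY/dX) · (X/Y)

dY/dX = 30·X
At X = 80: dY/dX = 2400, Y = 96000

Elasticity = 2400 · (80 / 96000) = 2

Interpretation: for a small percentage change in X, the percentage change in Y is approximately 2.00 times as large.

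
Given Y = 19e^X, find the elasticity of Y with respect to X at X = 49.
Elasticity = 49

Elasticity = (dY/dX) · (X/Y)

dY/dX = 19·e^X
At X = 49: dY/dX = 19·e^49, Y = 19·e^49

Elasticity = (19·e^49) · (49 / (19·e^49)) = 49

Interpretation: for a small percentage change in X, the percentage change in Y is approximately 49.00 times as large.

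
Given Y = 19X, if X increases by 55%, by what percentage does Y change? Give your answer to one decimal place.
55.0%

For Y = 19X:
If X → X(1 + 0.55)
Then Y → Y · (1 + 0.55)^1
     = Y · 1.5500

Percentage change = ((1 + 0.55)^1 − 1) × 100% = 55.0%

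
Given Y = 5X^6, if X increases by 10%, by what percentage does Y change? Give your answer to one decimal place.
77.2%

For Y = 5X^6:
If X → X(1 + 0.1)
Then Y → Y · (1 + 0.1)^6
     ≈ Y · 1.7716

Percentage change = ((1 + 0.1)^6 − 1) × 100% ≈ 77.2%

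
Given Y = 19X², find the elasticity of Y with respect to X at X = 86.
Elasticity = 2

Elasticity = (dY/dX) · (X/Y)

dY/dX = 38·X
At X = 86: dY/dX = 3268, Y = 140524

Elasticity = 3268 · (86 / 140524) = 2

Interpretation: for a small percentage change in X, the percentage change in Y is approximately 2.00 times as large.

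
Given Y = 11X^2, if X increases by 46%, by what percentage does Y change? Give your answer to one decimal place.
113.2%

For Y = 11X^2:
If X → X(1 + 0.46)
Then Y → Y · (1 + 0.46)^2
     = Y · 2.1316

Percentage change = ((1 + 0.46)^2 − 1) × 100% ≈ 113.2%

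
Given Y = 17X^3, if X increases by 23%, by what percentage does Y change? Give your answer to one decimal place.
86.1%

For Y = 17X^3:
If X → X(1 + 0.23)
Then Y → Y · (1 + 0.23)^3
     ≈ Y · 1.8609

Percentage change = ((1 + 0.23)^3 − 1) × 100% ≈ 86.1%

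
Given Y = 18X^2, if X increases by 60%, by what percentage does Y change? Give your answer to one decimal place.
156.0%

For Y = 18X^2:
If X → X(1 + 0.6)
Then Y → Y · (1 + 0.6)^2
     = Y · 2.5600

Percentage change = ((1 + 0.6)^2 − 1) × 100% = 156.0%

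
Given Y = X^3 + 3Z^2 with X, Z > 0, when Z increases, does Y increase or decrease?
Y increases

Taking the partial derivative:
∂Y/∂Z = 6Z

∂Y/∂Z = 6Z > 0 (assuming positive values)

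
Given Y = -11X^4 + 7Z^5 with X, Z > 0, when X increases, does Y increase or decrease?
Y decreases

Taking the partial derivative:
∂Y/∂X = -44X^3

∂Y/∂X = -44X^3 < 0 (assuming positive values)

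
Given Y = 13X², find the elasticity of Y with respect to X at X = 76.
Elasticity = 2

Elasticity = (dY/dX) · (X/Y)

dY/dX = 26·X
At X = 76: dY/dX = 1976, Y = 75088

Elasticity = 1976 · (76 / 75088) = 2

Interpretation: for a small percentage change in X, the percentage change in Y is approximately 2.00 times as large.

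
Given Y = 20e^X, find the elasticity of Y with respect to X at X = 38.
Elasticity = 38

Elasticity = (dY/dX) · (X/Y)

dY/dX = 20·e^X
At X = 38: dY/dX = 20·e^38, Y = 20·e^38

Elasticity = (20·e^38) · (38 / (20·e^38)) = 38

Interpretation: for a small percentage change in X, the percentage change in Y is approximately 38.00 times as large.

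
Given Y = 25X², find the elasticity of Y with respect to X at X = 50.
Elasticity = 2

Elasticity = (dY/dX) · (X/Y)

dY/dX = 50·X
At X = 50: dY/dX = 2500, Y = 62500

Elasticity = 2500 · (50 / 62500) = 2

Interpretation: for a small percentage change in X, the percentage change in Y is approximately 2.00 times as large.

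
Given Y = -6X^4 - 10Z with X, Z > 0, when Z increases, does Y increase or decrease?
Y decreases

Taking the partial derivative:
∂Y/∂Z = -10

∂Y/∂Z = -10 < 0 (assuming positive values)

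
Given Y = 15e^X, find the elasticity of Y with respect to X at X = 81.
Elasticity = 81

Elasticity = (dY/dX) · (X/Y)

dY/dX = 15·e^X
At X = 81: dY/dX = 15·e^81, Y = 15·e^81

Elasticity = (15·e^81) · (81 / (15·e^81)) = 81

Interpretation: for a small percentage change in X, the percentage change in Y is approximately 81.00 times as large.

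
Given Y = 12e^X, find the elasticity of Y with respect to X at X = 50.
Elasticity = 50

Elasticity = (dY/dX) · (X/Y)

dY/dX = 12·e^X
At X = 50: dY/dX = 12·e^50, Y = 12·e^50

Elasticity = (12·e^50) · (50 / (12·e^50)) = 50

Interpretation: for a small percentage change in X, the percentage change in Y is approximately 50.00 times as large.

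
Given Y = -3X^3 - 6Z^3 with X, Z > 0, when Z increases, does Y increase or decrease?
Y decreases

Taking the partial derivative:
∂Y/∂Z = -18Z^2

∂Y/∂Z = -18Z^2 < 0 (assuming positive values)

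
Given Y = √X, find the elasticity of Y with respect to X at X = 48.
Elasticity = 1/2

Elasticity = (dY/dX) · (X/Y)

dY/dX = 1/(2·√X)
At X = 48: dY/dX = √3/24, Y = 4·√3

Elasticity = (√3/24) · (48 / (4·√3)) = 1/2

Interpretation: for a small percentage change in X, the percentage change in Y is approximately 0.50 times as large.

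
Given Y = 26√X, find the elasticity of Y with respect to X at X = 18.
Elasticity = 1/2

Elasticity = (dY/dX) · (X/Y)

dY/dX = 13/√X
At X = 18: dY/dX = 13·√2/6, Y = 78·√2

Elasticity = (13·√2/6) · (18 / (78·√2)) = 1/2

Interpretation: for a small percentage change in X, the percentage change in Y is approximately 0.50 times as large.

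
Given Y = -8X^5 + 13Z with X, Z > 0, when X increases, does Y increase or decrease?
Y decreases

Taking the partial derivative:
∂Y/∂X = -40X^4

∂Y/∂X = -40X^4 < 0 (assuming positive values)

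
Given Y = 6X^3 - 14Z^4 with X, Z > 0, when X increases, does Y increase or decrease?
Y increases

Taking the partial derivative:
∂Y/∂X = 18X^2

∂Y/∂X = 18X^2 > 0 (assuming positive values)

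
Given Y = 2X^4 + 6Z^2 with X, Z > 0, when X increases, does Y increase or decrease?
Y increases

Taking the partial derivative:
∂Y/∂X = 8X^3

∂Y/∂X = 8X^3 > 0 (assuming positive values)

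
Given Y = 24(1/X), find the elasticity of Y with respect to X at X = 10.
Elasticity = -1

Elasticity = (dY/dX) · (X/Y)

dY/dX = -24/X²
At X = 10: dY/dX = -6/25, Y = 12/5

Elasticity = (-6/25) · (10 / (12/5)) = -1

Interpretation: for a small percentage change in X, the percentage change in Y is approximately -1.00 times as large.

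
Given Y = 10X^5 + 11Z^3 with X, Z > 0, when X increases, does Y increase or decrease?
Y increases

Taking the partial derivative:
∂Y/∂X = 50X^4

∂Y/∂X = 50X^4 > 0 (assuming positive values)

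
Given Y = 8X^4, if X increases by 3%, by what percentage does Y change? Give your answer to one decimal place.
12.6%

For Y = 8X^4:
If X → X(1 + 0.03)
Then Y → Y · (1 + 0.03)^4
     ≈ Y · 1.1255

Percentage change = ((1 + 0.03)^4 − 1) × 100% ≈ 12.6%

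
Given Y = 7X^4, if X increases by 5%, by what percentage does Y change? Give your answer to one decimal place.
21.6%

For Y = 7X^4:
If X → X(1 + 0.05)
Then Y → Y · (1 + 0.05)^4
     ≈ Y · 1.2155

Percentage change = ((1 + 0.05)^4 − 1) × 100% ≈ 21.6%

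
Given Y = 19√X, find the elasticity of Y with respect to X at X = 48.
Elasticity = 1/2

Elasticity = (dY/dX) · (X/Y)

dY/dX = 19/(2·√X)
At X = 48: dY/dX = 19·√3/24, Y = 76·√3

Elasticity = (19·√3/24) · (48 / (76·√3)) = 1/2

Interpretation: for a small percentage change in X, the percentage change in Y is approximately 0.50 times as large.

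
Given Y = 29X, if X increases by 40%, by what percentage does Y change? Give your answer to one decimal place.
40.0%

For Y = 29X:
If X → X(1 + 0.4)
Then Y → Y · (1 + 0.4)^1
     = Y · 1.4000

Percentage change = ((1 + 0.4)^1 − 1) × 100% = 40.0%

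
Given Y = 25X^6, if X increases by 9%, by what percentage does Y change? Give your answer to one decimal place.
67.7%

For Y = 25X^6:
If X → X(1 + 0.09)
Then Y → Y · (1 + 0.09)^6
     ≈ Y · 1.6771

Percentage change = ((1 + 0.09)^6 − 1) × 100% ≈ 67.7%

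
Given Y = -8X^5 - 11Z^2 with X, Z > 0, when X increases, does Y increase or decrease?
Y decreases

Taking the partial derivative:
∂Y/∂X = -40X^4

∂Y/∂X = -40X^4 < 0 (assuming positive values)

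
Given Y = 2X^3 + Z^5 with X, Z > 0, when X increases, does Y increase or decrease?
Y increases

Taking the partial derivative:
∂Y/∂X = 6X^2

∂Y/∂X = 6X^2 > 0 (assuming positive values)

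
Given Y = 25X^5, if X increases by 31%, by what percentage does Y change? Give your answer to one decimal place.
285.8%

For Y = 25X^5:
If X → X(1 + 0.31)
Then Y → Y · (1 + 0.31)^5
     ≈ Y · 3.8579

Percentage change = ((1 + 0.31)^5 − 1) × 100% ≈ 285.8%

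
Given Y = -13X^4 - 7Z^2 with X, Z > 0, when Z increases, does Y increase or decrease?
Y decreases

Taking the partial derivative:
∂Y/∂Z = -14Z

∂Y/∂Z = -14Z < 0 (assuming positive values)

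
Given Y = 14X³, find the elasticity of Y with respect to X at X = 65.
Elasticity = 3

Elasticity = (dY/dX) · (X/Y)

dY/dX = 42·X²
At X = 65: dY/dX = 177450, Y = 3844750

Elasticity = 177450 · (65 / 3844750) = 3

Interpretation: for a small percentage change in X, the percentage change in Y is approximately 3.00 times as large.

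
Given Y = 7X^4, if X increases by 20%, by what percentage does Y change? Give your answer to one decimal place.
107.4%

For Y = 7X^4:
If X → X(1 + 0.2)
Then Y → Y · (1 + 0.2)^4
     = Y · 2.0736

Percentage change = ((1 + 0.2)^4 − 1) × 100% ≈ 107.4%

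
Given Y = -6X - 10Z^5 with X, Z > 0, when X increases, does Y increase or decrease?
Y decreases

Taking the partial derivative:
∂Y/∂X = -6

∂Y/∂X = -6 < 0 (assuming positive values)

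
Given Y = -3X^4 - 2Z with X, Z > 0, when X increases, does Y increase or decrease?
Y decreases

Taking the partial derivative:
∂Y/∂X = -12X^3

∂Y/∂X = -12X^3 < 0 (assuming positive values)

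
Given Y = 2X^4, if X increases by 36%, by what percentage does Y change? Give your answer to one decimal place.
242.1%

For Y = 2X^4:
If X → X(1 + 0.36)
Then Y → Y · (1 + 0.36)^4
     ≈ Y · 3.4210

Percentage change = ((1 + 0.36)^4 − 1) × 100% ≈ 242.1%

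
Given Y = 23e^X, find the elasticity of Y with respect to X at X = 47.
Elasticity = 47

Elasticity = (dY/dX) · (X/Y)

dY/dX = 23·e^X
At X = 47: dY/dX = 23·e^47, Y = 23·e^47

Elasticity = (23·e^47) · (47 / (23·e^47)) = 47

Interpretation: for a small percentage change in X, the percentage change in Y is approximately 47.00 times as large.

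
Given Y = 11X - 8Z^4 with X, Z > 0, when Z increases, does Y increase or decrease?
Y decreases

Taking the partial derivative:
∂Y/∂Z = -32Z^3

∂Y/∂Z = -32Z^3 < 0 (assuming positive values)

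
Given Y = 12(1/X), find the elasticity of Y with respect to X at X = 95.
Elasticity = -1

Elasticity = (dY/dX) · (X/Y)

dY/dX = -12/X²
At X = 95: dY/dX = -12/9025, Y = 12/95

Elasticity = (-12/9025) · (95 / (12/95)) = -1

Interpretation: for a small percentage change in X, the percentage change in Y is approximately -1.00 times as large.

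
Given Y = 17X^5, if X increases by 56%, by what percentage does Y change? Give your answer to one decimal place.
823.9%

For Y = 17X^5:
If X → X(1 + 0.56)
Then Y → Y · (1 + 0.56)^5
     ≈ Y · 9.2390

Percentage change = ((1 + 0.56)^5 − 1) × 100% ≈ 823.9%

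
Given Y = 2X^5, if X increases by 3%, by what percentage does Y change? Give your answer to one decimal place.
15.9%

For Y = 2X^5:
If X → X(1 + 0.03)
Then Y → Y · (1 + 0.03)^5
     ≈ Y · 1.1593

Percentage change = ((1 + 0.03)^5 − 1) × 100% ≈ 15.9%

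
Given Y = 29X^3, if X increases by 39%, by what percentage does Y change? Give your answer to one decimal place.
168.6%

For Y = 29X^3:
If X → X(1 + 0.39)
Then Y → Y · (1 + 0.39)^3
     ≈ Y · 2.6856

Percentage change = ((1 + 0.39)^3 − 1) × 100% ≈ 168.6%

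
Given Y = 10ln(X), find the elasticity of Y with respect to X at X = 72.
Elasticity = 1/ln(72) ≈ 0.2338

Elasticity = (dY/dX) · (X/Y)

dY/dX = 10/X
At X = 72: dY/dX = 5/36, Y = 10·ln(72)

Elasticity = (5/36) · (72 / (10·ln(72))) = 1/ln(72) ≈ 0.2338

Interpretation: for a small percentage change in X, the percentage change in Y is approximately 0.23 times as large.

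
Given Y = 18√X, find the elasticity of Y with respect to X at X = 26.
Elasticity = 1/2

Elasticity = (dY/dX) · (X/Y)

dY/dX = 9/√X
At X = 26: dY/dX = 9·√26/26, Y = 18·√26

Elasticity = (9·√26/26) · (26 / (18·√26)) = 1/2

Interpretation: for a small percentage change in X, the percentage change in Y is approximately 0.50 times as large.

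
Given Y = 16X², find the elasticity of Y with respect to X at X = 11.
Elasticity = 2

Elasticity = (dY/dX) · (X/Y)

dY/dX = 32·X
At X = 11: dY/dX = 352, Y = 1936

Elasticity = 352 · (11 / 1936) = 2

Interpretation: for a small percentage change in X, the percentage change in Y is approximately 2.00 times as large.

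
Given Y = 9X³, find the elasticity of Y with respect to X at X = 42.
Elasticity = 3

Elasticity = (dY/dX) · (X/Y)

dY/dX = 27·X²
At X = 42: dY/dX = 47628, Y = 666792

Elasticity = 47628 · (42 / 666792) = 3

Interpretation: for a small percentage change in X, the percentage change in Y is approximately 3.00 times as large.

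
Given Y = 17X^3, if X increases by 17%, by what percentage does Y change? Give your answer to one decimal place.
60.2%

For Y = 17X^3:
If X → X(1 + 0.17)
Then Y → Y · (1 + 0.17)^3
     ≈ Y · 1.6016

Percentage change = ((1 + 0.17)^3 − 1) × 100% ≈ 60.2%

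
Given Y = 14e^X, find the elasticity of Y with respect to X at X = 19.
Elasticity = 19

Elasticity = (dY/dX) · (X/Y)

dY/dX = 14·e^X
At X = 19: dY/dX = 14·e^19, Y = 14·e^19

Elasticity = (14·e^19) · (19 / (14·e^19)) = 19

Interpretation: for a small percentage change in X, the percentage change in Y is approximately 19.00 times as large.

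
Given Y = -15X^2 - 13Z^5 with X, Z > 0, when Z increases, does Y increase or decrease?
Y decreases

Taking the partial derivative:
∂Y/∂Z = -65Z^4

∂Y/∂Z = -65Z^4 < 0 (assuming positive values)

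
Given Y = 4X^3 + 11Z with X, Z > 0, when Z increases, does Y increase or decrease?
Y increases

Taking the partial derivative:
∂Y/∂Z = 11

∂Y/∂Z = 11 > 0 (assuming positive values)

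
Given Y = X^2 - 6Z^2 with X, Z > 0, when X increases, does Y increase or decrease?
Y increases

Taking the partial derivative:
∂Y/∂X = 2X

∂Y/∂X = 2X > 0 (assuming positive values)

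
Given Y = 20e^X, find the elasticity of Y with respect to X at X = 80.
Elasticity = 80

Elasticity = (dY/dX) · (X/Y)

dY/dX = 20·e^X
At X = 80: dY/dX = 20·e^80, Y = 20·e^80

Elasticity = (20·e^80) · (80 / (20·e^80)) = 80

Interpretation: for a small percentage change in X, the percentage change in Y is approximately 80.00 times as large.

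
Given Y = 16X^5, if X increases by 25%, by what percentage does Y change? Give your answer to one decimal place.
205.2%

For Y = 16X^5:
If X → X(1 + 0.25)
Then Y → Y · (1 + 0.25)^5
     ≈ Y · 3.0518

Percentage change = ((1 + 0.25)^5 − 1) × 100% ≈ 205.2%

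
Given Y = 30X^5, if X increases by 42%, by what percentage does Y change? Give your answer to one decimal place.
477.4%

For Y = 30X^5:
If X → X(1 + 0.42)
Then Y → Y · (1 + 0.42)^5
     ≈ Y · 5.7735

Percentage change = ((1 + 0.42)^5 − 1) × 100% ≈ 477.4%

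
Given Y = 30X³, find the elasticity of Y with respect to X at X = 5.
Elasticity = 3

Elasticity = (dY/dX) · (X/Y)

dY/dX = 90·X²
At X = 5: dY/dX = 2250, Y = 3750

Elasticity = 2250 · (5 / 3750) = 3

Interpretation: for a small percentage change in X, the percentage change in Y is approximately 3.00 times as large.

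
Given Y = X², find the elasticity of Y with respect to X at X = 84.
Elasticity = 2

Elasticity = (dY/dX) · (X/Y)

dY/dX = 2·X
At X = 84: dY/dX = 168, Y = 7056

Elasticity = 168 · (84 / 7056) = 2

Interpretation: for a small percentage change in X, the percentage change in Y is approximately 2.00 times as large.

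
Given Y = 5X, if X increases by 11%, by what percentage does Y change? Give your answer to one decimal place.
11.0%

For Y = 5X:
If X → X(1 + 0.11)
Then Y → Y · (1 + 0.11)^1
     = Y · 1.1100

Percentage change = ((1 + 0.11)^1 − 1) × 100% = 11.0%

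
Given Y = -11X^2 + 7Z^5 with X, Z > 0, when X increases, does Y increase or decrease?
Y decreases

Taking the partial derivative:
∂Y/∂X = -22X

∂Y/∂X = -22X < 0 (assuming positive values)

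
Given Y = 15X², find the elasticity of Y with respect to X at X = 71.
Elasticity = 2

Elasticity = (dY/dX) · (X/Y)

dY/dX = 30·X
At X = 71: dY/dX = 2130, Y = 75615

Elasticity = 2130 · (71 / 75615) = 2

Interpretation: for a small percentage change in X, the percentage change in Y is approximately 2.00 times as large.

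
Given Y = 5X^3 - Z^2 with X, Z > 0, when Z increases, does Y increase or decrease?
Y decreases

Taking the partial derivative:
∂Y/∂Z = -2Z

∂Y/∂Z = -2Z < 0 (assuming positive values)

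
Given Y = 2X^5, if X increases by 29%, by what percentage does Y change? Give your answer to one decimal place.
257.2%

For Y = 2X^5:
If X → X(1 + 0.29)
Then Y → Y · (1 + 0.29)^5
     ≈ Y · 3.5723

Percentage change = ((1 + 0.29)^5 − 1) × 100% ≈ 257.2%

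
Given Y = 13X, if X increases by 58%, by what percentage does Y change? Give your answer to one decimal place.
58.0%

For Y = 13X:
If X → X(1 + 0.58)
Then Y → Y · (1 + 0.58)^1
     = Y · 1.5800

Percentage change = ((1 + 0.58)^1 − 1) × 100% = 58.0%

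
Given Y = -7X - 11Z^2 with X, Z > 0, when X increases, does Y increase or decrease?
Y decreases

Taking the partial derivative:
∂Y/∂X = -7

∂Y/∂X = -7 < 0 (assuming positive values)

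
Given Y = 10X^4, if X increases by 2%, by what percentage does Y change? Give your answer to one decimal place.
8.2%

For Y = 10X^4:
If X → X(1 + 0.02)
Then Y → Y · (1 + 0.02)^4
     ≈ Y · 1.0824

Percentage change = ((1 + 0.02)^4 − 1) × 100% ≈ 8.2%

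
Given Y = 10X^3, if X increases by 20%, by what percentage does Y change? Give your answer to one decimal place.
72.8%

For Y = 10X^3:
If X → X(1 + 0.2)
Then Y → Y · (1 + 0.2)^3
     = Y · 1.7280

Percentage change = ((1 + 0.2)^3 − 1) × 100% = 72.8%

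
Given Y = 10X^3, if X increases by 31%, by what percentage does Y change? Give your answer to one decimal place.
124.8%

For Y = 10X^3:
If X → X(1 + 0.31)
Then Y → Y · (1 + 0.31)^3
     ≈ Y · 2.2481

Percentage change = ((1 + 0.31)^3 − 1) × 100% ≈ 124.8%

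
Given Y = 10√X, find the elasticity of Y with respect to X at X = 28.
Elasticity = 1/2

Elasticity = (dY/dX) · (X/Y)

dY/dX = 5/√X
At X = 28: dY/dX = 5·√7/14, Y = 20·√7

Elasticity = (5·√7/14) · (28 / (20·√7)) = 1/2

Interpretation: for a small percentage change in X, the percentage change in Y is approximately 0.50 times as large.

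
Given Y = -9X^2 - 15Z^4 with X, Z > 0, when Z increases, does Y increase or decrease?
Y decreases

Taking the partial derivative:
∂Y/∂Z = -60Z^3

∂Y/∂Z = -60Z^3 < 0 (assuming positive values)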